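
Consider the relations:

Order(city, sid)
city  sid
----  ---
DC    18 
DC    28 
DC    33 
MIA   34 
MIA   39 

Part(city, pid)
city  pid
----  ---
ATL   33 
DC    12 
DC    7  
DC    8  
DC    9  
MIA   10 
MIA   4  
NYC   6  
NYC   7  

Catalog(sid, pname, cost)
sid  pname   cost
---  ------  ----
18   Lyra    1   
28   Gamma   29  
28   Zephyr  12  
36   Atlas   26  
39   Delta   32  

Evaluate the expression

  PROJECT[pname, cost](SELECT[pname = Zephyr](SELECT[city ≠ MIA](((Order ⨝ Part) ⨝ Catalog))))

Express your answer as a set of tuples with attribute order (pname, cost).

{(Zephyr, 12)}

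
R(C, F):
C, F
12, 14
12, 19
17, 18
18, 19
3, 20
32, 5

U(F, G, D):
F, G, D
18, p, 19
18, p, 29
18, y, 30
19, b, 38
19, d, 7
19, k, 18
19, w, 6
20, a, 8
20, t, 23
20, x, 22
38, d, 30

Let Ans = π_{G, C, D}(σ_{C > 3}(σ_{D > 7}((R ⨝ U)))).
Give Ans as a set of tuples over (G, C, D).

{(b, 12, 38), (b, 18, 38), (k, 12, 18), (k, 18, 18), (p, 17, 19), (p, 17, 29), (y, 17, 30)}

Joining R and U on F yields {(12, 19, b, 38), (12, 19, d, 7), (12, 19, k, 18), (12, 19, w, 6), (17, 18, p, 19), (17, 18, p, 29), (17, 18, y, 30), (18, 19, b, 38), (18, 19, d, 7), (18, 19, k, 18), (18, 19, w, 6), (3, 20, a, 8), (3, 20, t, 23), (3, 20, x, 22)}.
Selection D > 7: {(12, 19, b, 38), (12, 19, k, 18), (17, 18, p, 19), (17, 18, p, 29), (17, 18, y, 30), (18, 19, b, 38), (18, 19, k, 18), (3, 20, a, 8), (3, 20, t, 23), (3, 20, x, 22)}
Selection C > 3: {(12, 19, b, 38), (12, 19, k, 18), (17, 18, p, 19), (17, 18, p, 29), (17, 18, y, 30), (18, 19, b, 38), (18, 19, k, 18)}
Projecting to G, C, D: {(b, 12, 38), (b, 18, 38), (k, 12, 18), (k, 18, 18), (p, 17, 19), (p, 17, 29), (y, 17, 30)}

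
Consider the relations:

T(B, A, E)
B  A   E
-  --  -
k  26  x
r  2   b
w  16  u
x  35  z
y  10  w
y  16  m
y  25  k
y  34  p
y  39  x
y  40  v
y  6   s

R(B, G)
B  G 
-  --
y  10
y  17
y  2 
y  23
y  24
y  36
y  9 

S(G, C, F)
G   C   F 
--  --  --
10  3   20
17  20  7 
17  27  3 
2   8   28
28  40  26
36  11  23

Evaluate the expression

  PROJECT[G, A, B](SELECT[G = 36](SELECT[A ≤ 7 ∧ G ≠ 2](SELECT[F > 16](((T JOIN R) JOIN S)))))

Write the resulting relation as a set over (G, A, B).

Natural join on B: {(y, 10, w, 10), (y, 10, w, 17), (y, 10, w, 2), (y, 10, w, 23), (y, 10, w, 24), (y, 10, w, 36), (y, 10, w, 9), (y, 16, m, 10), (y, 16, m, 17), (y, 16, m, 2), (y, 16, m, 23), (y, 16, m, 24), (y, 16, m, 36), (y, 16, m, 9), (y, 25, k, 10), (y, 25, k, 17), (y, 25, k, 2), (y, 25, k, 23), (y, 25, k, 24), (y, 25, k, 36), (y, 25, k, 9), (y, 34, p, 10), (y, 34, p, 17), (y, 34, p, 2), (y, 34, p, 23), (y, 34, p, 24), (y, 34, p, 36), (y, 34, p, 9), (y, 39, x, 10), (y, 39, x, 17), (y, 39, x, 2), (y, 39, x, 23), (y, 39, x, 24), (y, 39, x, 36), (y, 39, x, 9), (y, 40, v, 10), (y, 40, v, 17), (y, 40, v, 2), (y, 40, v, 23), (y, 40, v, 24), (y, 40, v, 36), (y, 40, v, 9), (y, 6, s, 10), (y, 6, s, 17), (y, 6, s, 2), (y, 6, s, 23), (y, 6, s, 24), (y, 6, s, 36), (y, 6, s, 9)}
Natural join on G: {(y, 10, w, 10, 3, 20), (y, 10, w, 17, 20, 7), (y, 10, w, 17, 27, 3), (y, 10, w, 2, 8, 28), (y, 10, w, 36, 11, 23), (y, 16, m, 10, 3, 20), (y, 16, m, 17, 20, 7), (y, 16, m, 17, 27, 3), (y, 16, m, 2, 8, 28), (y, 16, m, 36, 11, 23), (y, 25, k, 10, 3, 20), (y, 25, k, 17, 20, 7), (y, 25, k, 17, 27, 3), (y, 25, k, 2, 8, 28), (y, 25, k, 36, 11, 23), (y, 34, p, 10, 3, 20), (y, 34, p, 17, 20, 7), (y, 34, p, 17, 27, 3), (y, 34, p, 2, 8, 28), (y, 34, p, 36, 11, 23), (y, 39, x, 10, 3, 20), (y, 39, x, 17, 20, 7), (y, 39, x, 17, 27, 3), (y, 39, x, 2, 8, 28), (y, 39, x, 36, 11, 23), (y, 40, v, 10, 3, 20), (y, 40, v, 17, 20, 7), (y, 40, v, 17, 27, 3), (y, 40, v, 2, 8, 28), (y, 40, v, 36, 11, 23), (y, 6, s, 10, 3, 20), (y, 6, s, 17, 20, 7), (y, 6, s, 17, 27, 3), (y, 6, s, 2, 8, 28), (y, 6, s, 36, 11, 23)}
Apply σ_{F > 16}; surviving tuples: {(y, 10, w, 10, 3, 20), (y, 10, w, 2, 8, 28), (y, 10, w, 36, 11, 23), (y, 16, m, 10, 3, 20), (y, 16, m, 2, 8, 28), (y, 16, m, 36, 11, 23), (y, 25, k, 10, 3, 20), (y, 25, k, 2, 8, 28), (y, 25, k, 36, 11, 23), (y, 34, p, 10, 3, 20), (y, 34, p, 2, 8, 28), (y, 34, p, 36, 11, 23), (y, 39, x, 10, 3, 20), (y, 39, x, 2, 8, 28), (y, 39, x, 36, 11, 23), (y, 40, v, 10, 3, 20), (y, 40, v, 2, 8, 28), (y, 40, v, 36, 11, 23), (y, 6, s, 10, 3, 20), (y, 6, s, 2, 8, 28), (y, 6, s, 36, 11, 23)}
Apply σ_{A ≤ 7 ∧ G ≠ 2}; surviving tuples: {(y, 6, s, 10, 3, 20), (y, 6, s, 36, 11, 23)}
Apply σ_{G = 36}; surviving tuples: {(y, 6, s, 36, 11, 23)}
π_{G, A, B} gives {(36, 6, y)}.

{(36, 6, y)}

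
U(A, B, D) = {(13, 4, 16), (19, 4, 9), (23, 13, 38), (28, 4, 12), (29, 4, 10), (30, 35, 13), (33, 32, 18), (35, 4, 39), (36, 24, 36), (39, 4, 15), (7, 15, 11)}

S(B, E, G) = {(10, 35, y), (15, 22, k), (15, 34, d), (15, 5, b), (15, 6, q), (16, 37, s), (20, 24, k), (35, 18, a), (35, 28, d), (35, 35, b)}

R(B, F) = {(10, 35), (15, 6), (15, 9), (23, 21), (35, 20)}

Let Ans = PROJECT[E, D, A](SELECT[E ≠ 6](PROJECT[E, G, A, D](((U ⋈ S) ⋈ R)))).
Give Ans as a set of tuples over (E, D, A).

{(18, 13, 30), (22, 11, 7), (28, 13, 30), (34, 11, 7), (35, 13, 30), (5, 11, 7)}

Joining U and S on B yields {(30, 35, 13, 18, a), (30, 35, 13, 28, d), (30, 35, 13, 35, b), (7, 15, 11, 22, k), (7, 15, 11, 34, d), (7, 15, 11, 5, b), (7, 15, 11, 6, q)}.
Joining (U ⋈ S) and R on B yields {(30, 35, 13, 18, a, 20), (30, 35, 13, 28, d, 20), (30, 35, 13, 35, b, 20), (7, 15, 11, 22, k, 6), (7, 15, 11, 22, k, 9), (7, 15, 11, 34, d, 6), (7, 15, 11, 34, d, 9), (7, 15, 11, 5, b, 6), (7, 15, 11, 5, b, 9), (7, 15, 11, 6, q, 6), (7, 15, 11, 6, q, 9)}.
π_{E, G, A, D} gives {(18, a, 30, 13), (22, k, 7, 11), (28, d, 30, 13), (34, d, 7, 11), (35, b, 30, 13), (5, b, 7, 11), (6, q, 7, 11)} (4 duplicate(s) eliminated).
Selection E ≠ 6: {(18, a, 30, 13), (22, k, 7, 11), (28, d, 30, 13), (34, d, 7, 11), (35, b, 30, 13), (5, b, 7, 11)}
π_{E, D, A} gives {(18, 13, 30), (22, 11, 7), (28, 13, 30), (34, 11, 7), (35, 13, 30), (5, 11, 7)}.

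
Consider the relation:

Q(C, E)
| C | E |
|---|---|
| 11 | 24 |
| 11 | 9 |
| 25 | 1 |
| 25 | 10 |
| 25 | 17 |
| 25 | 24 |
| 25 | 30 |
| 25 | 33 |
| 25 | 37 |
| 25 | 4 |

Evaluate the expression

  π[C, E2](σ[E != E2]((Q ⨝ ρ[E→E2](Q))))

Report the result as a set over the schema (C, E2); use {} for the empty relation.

{(11, 24), (11, 9), (25, 1), (25, 10), (25, 17), (25, 24), (25, 30), (25, 33), (25, 37), (25, 4)}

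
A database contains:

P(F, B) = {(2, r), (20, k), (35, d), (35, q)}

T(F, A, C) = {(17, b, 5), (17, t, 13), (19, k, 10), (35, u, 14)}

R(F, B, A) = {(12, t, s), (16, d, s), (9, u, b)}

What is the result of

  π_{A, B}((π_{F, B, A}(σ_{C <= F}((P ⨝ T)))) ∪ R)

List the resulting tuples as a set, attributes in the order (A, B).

{(b, u), (s, d), (s, t), (u, d), (u, q)}

P ⋈ T (natural join on F): {(35, d, u, 14), (35, q, u, 14)}
Selection C <= F: {(35, d, u, 14), (35, q, u, 14)}
π[F, B, A]: project onto (F, B, A) → {(35, d, u), (35, q, u)}
Set union of the two operands is {(12, t, s), (16, d, s), (35, d, u), (35, q, u), (9, u, b)}.
π[A, B]: project onto (A, B) → {(b, u), (s, d), (s, t), (u, d), (u, q)}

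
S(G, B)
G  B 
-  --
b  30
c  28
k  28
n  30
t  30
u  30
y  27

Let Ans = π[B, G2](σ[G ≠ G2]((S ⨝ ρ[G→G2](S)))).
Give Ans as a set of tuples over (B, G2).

{(28, c), (28, k), (30, b), (30, n), (30, t), (30, u)}

ρ[G→G2]: schema becomes (G2, B); tuples unchanged.
Natural join on B: {(b, 30, b), (b, 30, n), (b, 30, t), (b, 30, u), (c, 28, c), (c, 28, k), (k, 28, c), (k, 28, k), (n, 30, b), (n, 30, n), (n, 30, t), (n, 30, u), (t, 30, b), (t, 30, n), (t, 30, t), (t, 30, u), (u, 30, b), (u, 30, n), (u, 30, t), (u, 30, u), (y, 27, y)}
Filtering on G ≠ G2 leaves {(b, 30, n), (b, 30, t), (b, 30, u), (c, 28, k), (k, 28, c), (n, 30, b), (n, 30, t), (n, 30, u), (t, 30, b), (t, 30, n), (t, 30, u), (u, 30, b), (u, 30, n), (u, 30, t)}.
Projecting to B, G2 (8 duplicate(s) eliminated): {(28, c), (28, k), (30, b), (30, n), (30, t), (30, u)}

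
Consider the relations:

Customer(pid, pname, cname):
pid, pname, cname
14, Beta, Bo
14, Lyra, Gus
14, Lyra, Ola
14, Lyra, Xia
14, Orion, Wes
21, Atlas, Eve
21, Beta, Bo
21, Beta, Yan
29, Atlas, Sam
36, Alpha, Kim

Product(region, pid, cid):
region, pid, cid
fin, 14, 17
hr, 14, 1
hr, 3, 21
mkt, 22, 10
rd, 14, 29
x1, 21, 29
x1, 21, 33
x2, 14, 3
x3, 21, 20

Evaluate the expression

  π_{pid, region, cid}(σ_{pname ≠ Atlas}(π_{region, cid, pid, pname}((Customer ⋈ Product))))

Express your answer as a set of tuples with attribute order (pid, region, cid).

{(14, fin, 17), (14, hr, 1), (14, rd, 29), (14, x2, 3), (21, x1, 29), (21, x1, 33), (21, x3, 20)}

Customer ⋈ Product (natural join on pid): {(14, Beta, Bo, fin, 17), (14, Beta, Bo, hr, 1), (14, Beta, Bo, rd, 29), (14, Beta, Bo, x2, 3), (14, Lyra, Gus, fin, 17), (14, Lyra, Gus, hr, 1), (14, Lyra, Gus, rd, 29), (14, Lyra, Gus, x2, 3), (14, Lyra, Ola, fin, 17), (14, Lyra, Ola, hr, 1), (14, Lyra, Ola, rd, 29), (14, Lyra, Ola, x2, 3), (14, Lyra, Xia, fin, 17), (14, Lyra, Xia, hr, 1), (14, Lyra, Xia, rd, 29), (14, Lyra, Xia, x2, 3), (14, Orion, Wes, fin, 17), (14, Orion, Wes, hr, 1), (14, Orion, Wes, rd, 29), (14, Orion, Wes, x2, 3), (21, Atlas, Eve, x1, 29), (21, Atlas, Eve, x1, 33), (21, Atlas, Eve, x3, 20), (21, Beta, Bo, x1, 29), (21, Beta, Bo, x1, 33), (21, Beta, Bo, x3, 20), (21, Beta, Yan, x1, 29), (21, Beta, Yan, x1, 33), (21, Beta, Yan, x3, 20)}
π_{region, cid, pid, pname} gives {(fin, 17, 14, Beta), (fin, 17, 14, Lyra), (fin, 17, 14, Orion), (hr, 1, 14, Beta), (hr, 1, 14, Lyra), (hr, 1, 14, Orion), (rd, 29, 14, Beta), (rd, 29, 14, Lyra), (rd, 29, 14, Orion), (x1, 29, 21, Atlas), (x1, 29, 21, Beta), (x1, 33, 21, Atlas), (x1, 33, 21, Beta), (x2, 3, 14, Beta), (x2, 3, 14, Lyra), (x2, 3, 14, Orion), (x3, 20, 21, Atlas), (x3, 20, 21, Beta)} (11 duplicate(s) eliminated).
Filtering on pname ≠ Atlas leaves {(fin, 17, 14, Beta), (fin, 17, 14, Lyra), (fin, 17, 14, Orion), (hr, 1, 14, Beta), (hr, 1, 14, Lyra), (hr, 1, 14, Orion), (rd, 29, 14, Beta), (rd, 29, 14, Lyra), (rd, 29, 14, Orion), (x1, 29, 21, Beta), (x1, 33, 21, Beta), (x2, 3, 14, Beta), (x2, 3, 14, Lyra), (x2, 3, 14, Orion), (x3, 20, 21, Beta)}.
π_{pid, region, cid} gives {(14, fin, 17), (14, hr, 1), (14, rd, 29), (14, x2, 3), (21, x1, 29), (21, x1, 33), (21, x3, 20)} (8 duplicate(s) eliminated).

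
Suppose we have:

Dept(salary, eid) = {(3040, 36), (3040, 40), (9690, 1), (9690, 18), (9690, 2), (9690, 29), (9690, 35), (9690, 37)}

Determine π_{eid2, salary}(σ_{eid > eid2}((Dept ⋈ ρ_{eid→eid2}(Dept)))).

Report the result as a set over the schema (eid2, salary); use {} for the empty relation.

{(1, 9690), (18, 9690), (2, 9690), (29, 9690), (35, 9690), (36, 3040)}

ρ[eid→eid2]: schema becomes (salary, eid2); tuples unchanged.
Joining Dept and ρ_{eid→eid2}(Dept) on salary yields {(3040, 36, 36), (3040, 36, 40), (3040, 40, 36), (3040, 40, 40), (9690, 1, 1), (9690, 1, 18), (9690, 1, 2), (9690, 1, 29), (9690, 1, 35), (9690, 1, 37), (9690, 18, 1), (9690, 18, 18), (9690, 18, 2), (9690, 18, 29), (9690, 18, 35), (9690, 18, 37), (9690, 2, 1), (9690, 2, 18), (9690, 2, 2), (9690, 2, 29), (9690, 2, 35), (9690, 2, 37), (9690, 29, 1), (9690, 29, 18), (9690, 29, 2), (9690, 29, 29), (9690, 29, 35), (9690, 29, 37), (9690, 35, 1), (9690, 35, 18), (9690, 35, 2), (9690, 35, 29), (9690, 35, 35), (9690, 35, 37), (9690, 37, 1), (9690, 37, 18), (9690, 37, 2), (9690, 37, 29), (9690, 37, 35), (9690, 37, 37)}.
Selection eid > eid2: {(3040, 40, 36), (9690, 18, 1), (9690, 18, 2), (9690, 2, 1), (9690, 29, 1), (9690, 29, 18), (9690, 29, 2), (9690, 35, 1), (9690, 35, 18), (9690, 35, 2), (9690, 35, 29), (9690, 37, 1), (9690, 37, 18), (9690, 37, 2), (9690, 37, 29), (9690, 37, 35)}
Keep only column(s) eid2, salary (10 duplicate(s) eliminated): {(1, 9690), (18, 9690), (2, 9690), (29, 9690), (35, 9690), (36, 3040)}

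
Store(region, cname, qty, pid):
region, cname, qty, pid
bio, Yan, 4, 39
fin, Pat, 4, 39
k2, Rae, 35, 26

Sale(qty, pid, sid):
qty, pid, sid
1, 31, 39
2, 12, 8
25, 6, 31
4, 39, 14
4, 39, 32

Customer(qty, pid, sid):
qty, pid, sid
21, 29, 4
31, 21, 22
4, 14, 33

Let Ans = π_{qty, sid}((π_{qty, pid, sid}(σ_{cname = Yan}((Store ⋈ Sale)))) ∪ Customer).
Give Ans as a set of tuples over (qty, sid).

Store ⋈ Sale (natural join on qty, pid): {(bio, Yan, 4, 39, 14), (bio, Yan, 4, 39, 32), (fin, Pat, 4, 39, 14), (fin, Pat, 4, 39, 32)}
Apply σ_{cname = Yan}; surviving tuples: {(bio, Yan, 4, 39, 14), (bio, Yan, 4, 39, 32)}
Keep only column(s) qty, pid, sid: {(4, 39, 14), (4, 39, 32)}
Union: {(4, 39, 14), (4, 39, 32)} with {(21, 29, 4), (31, 21, 22), (4, 14, 33)} → {(21, 29, 4), (31, 21, 22), (4, 14, 33), (4, 39, 14), (4, 39, 32)}
Keep only column(s) qty, sid: {(21, 4), (31, 22), (4, 14), (4, 32), (4, 33)}

{(21, 4), (31, 22), (4, 14), (4, 32), (4, 33)}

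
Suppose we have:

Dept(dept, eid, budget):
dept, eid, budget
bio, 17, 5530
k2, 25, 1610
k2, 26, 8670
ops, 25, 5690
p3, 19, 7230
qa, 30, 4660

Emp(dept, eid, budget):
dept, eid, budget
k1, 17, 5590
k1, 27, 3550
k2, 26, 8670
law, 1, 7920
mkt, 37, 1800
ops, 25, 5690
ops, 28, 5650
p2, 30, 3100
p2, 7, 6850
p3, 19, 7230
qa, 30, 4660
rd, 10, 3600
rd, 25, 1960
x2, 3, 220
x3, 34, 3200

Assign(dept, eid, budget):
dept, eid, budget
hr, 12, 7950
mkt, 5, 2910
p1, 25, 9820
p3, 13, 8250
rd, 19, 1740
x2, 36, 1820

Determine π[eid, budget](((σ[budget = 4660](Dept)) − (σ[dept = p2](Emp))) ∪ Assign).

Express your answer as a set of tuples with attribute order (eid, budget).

{(12, 7950), (13, 8250), (19, 1740), (25, 9820), (30, 4660), (36, 1820), (5, 2910)}

Apply σ_{budget = 4660}; surviving tuples: {(qa, 30, 4660)}
Apply σ_{dept = p2}; surviving tuples: {(p2, 30, 3100), (p2, 7, 6850)}
Difference: {(qa, 30, 4660)} with {(p2, 30, 3100), (p2, 7, 6850)} → {(qa, 30, 4660)}
Union: {(qa, 30, 4660)} with {(hr, 12, 7950), (mkt, 5, 2910), (p1, 25, 9820), (p3, 13, 8250), (rd, 19, 1740), (x2, 36, 1820)} → {(hr, 12, 7950), (mkt, 5, 2910), (p1, 25, 9820), (p3, 13, 8250), (qa, 30, 4660), (rd, 19, 1740), (x2, 36, 1820)}
Keep only column(s) eid, budget: {(12, 7950), (13, 8250), (19, 1740), (25, 9820), (30, 4660), (36, 1820), (5, 2910)}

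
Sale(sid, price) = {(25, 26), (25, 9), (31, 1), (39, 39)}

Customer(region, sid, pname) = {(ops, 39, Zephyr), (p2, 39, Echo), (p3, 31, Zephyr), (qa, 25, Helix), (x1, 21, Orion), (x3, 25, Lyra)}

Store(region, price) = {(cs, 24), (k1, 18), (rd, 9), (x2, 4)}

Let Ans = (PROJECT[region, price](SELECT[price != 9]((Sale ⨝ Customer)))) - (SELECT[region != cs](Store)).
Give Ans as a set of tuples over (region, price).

Sale ⋈ Customer (natural join on sid): {(25, 26, qa, Helix), (25, 26, x3, Lyra), (25, 9, qa, Helix), (25, 9, x3, Lyra), (31, 1, p3, Zephyr), (39, 39, ops, Zephyr), (39, 39, p2, Echo)}
Selection price != 9: {(25, 26, qa, Helix), (25, 26, x3, Lyra), (31, 1, p3, Zephyr), (39, 39, ops, Zephyr), (39, 39, p2, Echo)}
π_{region, price} gives {(ops, 39), (p2, 39), (p3, 1), (qa, 26), (x3, 26)}.
Selection region != cs: {(k1, 18), (rd, 9), (x2, 4)}
Taking the difference: {(ops, 39), (p2, 39), (p3, 1), (qa, 26), (x3, 26)}

{(ops, 39), (p2, 39), (p3, 1), (qa, 26), (x3, 26)}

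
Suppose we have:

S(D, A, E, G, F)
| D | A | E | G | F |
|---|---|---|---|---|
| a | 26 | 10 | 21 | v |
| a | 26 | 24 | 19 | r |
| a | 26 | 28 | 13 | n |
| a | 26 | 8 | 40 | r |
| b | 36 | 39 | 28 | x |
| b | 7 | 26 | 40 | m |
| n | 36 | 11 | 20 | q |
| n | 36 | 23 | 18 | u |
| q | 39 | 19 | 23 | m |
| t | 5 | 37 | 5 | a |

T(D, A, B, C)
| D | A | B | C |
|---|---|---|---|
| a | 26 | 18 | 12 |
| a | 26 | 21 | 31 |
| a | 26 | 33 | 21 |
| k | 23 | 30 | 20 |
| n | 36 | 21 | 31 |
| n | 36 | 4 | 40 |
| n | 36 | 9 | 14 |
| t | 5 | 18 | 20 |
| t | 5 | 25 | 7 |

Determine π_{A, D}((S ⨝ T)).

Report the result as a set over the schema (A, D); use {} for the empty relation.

{(26, a), (36, n), (5, t)}

Natural join on D, A: {(a, 26, 10, 21, v, 18, 12), (a, 26, 10, 21, v, 21, 31), (a, 26, 10, 21, v, 33, 21), (a, 26, 24, 19, r, 18, 12), (a, 26, 24, 19, r, 21, 31), (a, 26, 24, 19, r, 33, 21), (a, 26, 28, 13, n, 18, 12), (a, 26, 28, 13, n, 21, 31), (a, 26, 28, 13, n, 33, 21), (a, 26, 8, 40, r, 18, 12), (a, 26, 8, 40, r, 21, 31), (a, 26, 8, 40, r, 33, 21), (n, 36, 11, 20, q, 21, 31), (n, 36, 11, 20, q, 4, 40), (n, 36, 11, 20, q, 9, 14), (n, 36, 23, 18, u, 21, 31), (n, 36, 23, 18, u, 4, 40), (n, 36, 23, 18, u, 9, 14), (t, 5, 37, 5, a, 18, 20), (t, 5, 37, 5, a, 25, 7)}
Keep only column(s) A, D (17 duplicate(s) eliminated): {(26, a), (36, n), (5, t)}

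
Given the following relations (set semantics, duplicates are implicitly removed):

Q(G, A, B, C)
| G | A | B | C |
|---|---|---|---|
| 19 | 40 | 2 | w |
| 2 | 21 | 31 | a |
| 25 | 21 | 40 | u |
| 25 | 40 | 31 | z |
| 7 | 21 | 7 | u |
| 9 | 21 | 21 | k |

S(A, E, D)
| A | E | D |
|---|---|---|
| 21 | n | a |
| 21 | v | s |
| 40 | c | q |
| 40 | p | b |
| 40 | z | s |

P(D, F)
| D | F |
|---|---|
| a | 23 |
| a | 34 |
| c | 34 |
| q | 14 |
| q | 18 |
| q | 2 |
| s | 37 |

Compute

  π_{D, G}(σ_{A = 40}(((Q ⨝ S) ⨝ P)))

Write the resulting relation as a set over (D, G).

Q ⋈ S (natural join on A): {(19, 40, 2, w, c, q), (19, 40, 2, w, p, b), (19, 40, 2, w, z, s), (2, 21, 31, a, n, a), (2, 21, 31, a, v, s), (25, 21, 40, u, n, a), (25, 21, 40, u, v, s), (25, 40, 31, z, c, q), (25, 40, 31, z, p, b), (25, 40, 31, z, z, s), (7, 21, 7, u, n, a), (7, 21, 7, u, v, s), (9, 21, 21, k, n, a), (9, 21, 21, k, v, s)}
(Q ⨝ S) ⋈ P (natural join on D): {(19, 40, 2, w, c, q, 14), (19, 40, 2, w, c, q, 18), (19, 40, 2, w, c, q, 2), (19, 40, 2, w, z, s, 37), (2, 21, 31, a, n, a, 23), (2, 21, 31, a, n, a, 34), (2, 21, 31, a, v, s, 37), (25, 21, 40, u, n, a, 23), (25, 21, 40, u, n, a, 34), (25, 21, 40, u, v, s, 37), (25, 40, 31, z, c, q, 14), (25, 40, 31, z, c, q, 18), (25, 40, 31, z, c, q, 2), (25, 40, 31, z, z, s, 37), (7, 21, 7, u, n, a, 23), (7, 21, 7, u, n, a, 34), (7, 21, 7, u, v, s, 37), (9, 21, 21, k, n, a, 23), (9, 21, 21, k, n, a, 34), (9, 21, 21, k, v, s, 37)}
Apply σ_{A = 40}; surviving tuples: {(19, 40, 2, w, c, q, 14), (19, 40, 2, w, c, q, 18), (19, 40, 2, w, c, q, 2), (19, 40, 2, w, z, s, 37), (25, 40, 31, z, c, q, 14), (25, 40, 31, z, c, q, 18), (25, 40, 31, z, c, q, 2), (25, 40, 31, z, z, s, 37)}
π[D, G]: project onto (D, G) (4 duplicate(s) eliminated) → {(q, 19), (q, 25), (s, 19), (s, 25)}

{(q, 19), (q, 25), (s, 19), (s, 25)}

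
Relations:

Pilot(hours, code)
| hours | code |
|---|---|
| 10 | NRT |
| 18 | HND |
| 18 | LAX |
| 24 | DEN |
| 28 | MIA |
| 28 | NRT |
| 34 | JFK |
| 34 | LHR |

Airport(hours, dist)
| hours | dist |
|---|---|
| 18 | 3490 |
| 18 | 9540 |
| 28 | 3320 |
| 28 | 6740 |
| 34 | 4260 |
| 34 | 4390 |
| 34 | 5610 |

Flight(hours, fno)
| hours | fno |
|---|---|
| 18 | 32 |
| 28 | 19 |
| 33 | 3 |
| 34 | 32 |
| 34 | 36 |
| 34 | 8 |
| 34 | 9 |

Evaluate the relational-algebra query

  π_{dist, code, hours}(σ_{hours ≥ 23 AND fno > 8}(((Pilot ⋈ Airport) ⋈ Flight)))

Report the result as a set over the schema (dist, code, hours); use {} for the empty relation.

{(3320, MIA, 28), (3320, NRT, 28), (4260, JFK, 34), (4260, LHR, 34), (4390, JFK, 34), (4390, LHR, 34), (5610, JFK, 34), (5610, LHR, 34), (6740, MIA, 28), (6740, NRT, 28)}

Joining Pilot and Airport on hours yields {(18, HND, 3490), (18, HND, 9540), (18, LAX, 3490), (18, LAX, 9540), (28, MIA, 3320), (28, MIA, 6740), (28, NRT, 3320), (28, NRT, 6740), (34, JFK, 4260), (34, JFK, 4390), (34, JFK, 5610), (34, LHR, 4260), (34, LHR, 4390), (34, LHR, 5610)}.
Joining (Pilot ⋈ Airport) and Flight on hours yields {(18, HND, 3490, 32), (18, HND, 9540, 32), (18, LAX, 3490, 32), (18, LAX, 9540, 32), (28, MIA, 3320, 19), (28, MIA, 6740, 19), (28, NRT, 3320, 19), (28, NRT, 6740, 19), (34, JFK, 4260, 32), (34, JFK, 4260, 36), (34, JFK, 4260, 8), (34, JFK, 4260, 9), (34, JFK, 4390, 32), (34, JFK, 4390, 36), (34, JFK, 4390, 8), (34, JFK, 4390, 9), (34, JFK, 5610, 32), (34, JFK, 5610, 36), (34, JFK, 5610, 8), (34, JFK, 5610, 9), (34, LHR, 4260, 32), (34, LHR, 4260, 36), (34, LHR, 4260, 8), (34, LHR, 4260, 9), (34, LHR, 4390, 32), (34, LHR, 4390, 36), (34, LHR, 4390, 8), (34, LHR, 4390, 9), (34, LHR, 5610, 32), (34, LHR, 5610, 36), (34, LHR, 5610, 8), (34, LHR, 5610, 9)}.
Apply σ_{hours ≥ 23 AND fno > 8}; surviving tuples: {(28, MIA, 3320, 19), (28, MIA, 6740, 19), (28, NRT, 3320, 19), (28, NRT, 6740, 19), (34, JFK, 4260, 32), (34, JFK, 4260, 36), (34, JFK, 4260, 9), (34, JFK, 4390, 32), (34, JFK, 4390, 36), (34, JFK, 4390, 9), (34, JFK, 5610, 32), (34, JFK, 5610, 36), (34, JFK, 5610, 9), (34, LHR, 4260, 32), (34, LHR, 4260, 36), (34, LHR, 4260, 9), (34, LHR, 4390, 32), (34, LHR, 4390, 36), (34, LHR, 4390, 9), (34, LHR, 5610, 32), (34, LHR, 5610, 36), (34, LHR, 5610, 9)}
Projecting to dist, code, hours (12 duplicate(s) eliminated): {(3320, MIA, 28), (3320, NRT, 28), (4260, JFK, 34), (4260, LHR, 34), (4390, JFK, 34), (4390, LHR, 34), (5610, JFK, 34), (5610, LHR, 34), (6740, MIA, 28), (6740, NRT, 28)}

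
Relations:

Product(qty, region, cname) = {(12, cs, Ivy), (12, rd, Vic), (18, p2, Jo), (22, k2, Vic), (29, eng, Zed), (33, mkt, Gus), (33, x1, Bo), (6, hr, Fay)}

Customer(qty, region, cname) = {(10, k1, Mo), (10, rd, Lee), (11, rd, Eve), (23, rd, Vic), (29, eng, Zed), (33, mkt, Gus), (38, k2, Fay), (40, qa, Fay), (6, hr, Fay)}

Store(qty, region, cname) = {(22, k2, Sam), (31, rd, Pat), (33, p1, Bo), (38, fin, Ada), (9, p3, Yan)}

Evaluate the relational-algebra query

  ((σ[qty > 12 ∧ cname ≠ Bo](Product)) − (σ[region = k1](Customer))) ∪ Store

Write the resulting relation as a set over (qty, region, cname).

Filtering on qty > 12 ∧ cname ≠ Bo leaves {(18, p2, Jo), (22, k2, Vic), (29, eng, Zed), (33, mkt, Gus)}.
Filtering on region = k1 leaves {(10, k1, Mo)}.
Set difference of the two operands is {(18, p2, Jo), (22, k2, Vic), (29, eng, Zed), (33, mkt, Gus)}.
Set union of the two operands is {(18, p2, Jo), (22, k2, Sam), (22, k2, Vic), (29, eng, Zed), (31, rd, Pat), (33, mkt, Gus), (33, p1, Bo), (38, fin, Ada), (9, p3, Yan)}.

{(18, p2, Jo), (22, k2, Sam), (22, k2, Vic), (29, eng, Zed), (31, rd, Pat), (33, mkt, Gus), (33, p1, Bo), (38, fin, Ada), (9, p3, Yan)}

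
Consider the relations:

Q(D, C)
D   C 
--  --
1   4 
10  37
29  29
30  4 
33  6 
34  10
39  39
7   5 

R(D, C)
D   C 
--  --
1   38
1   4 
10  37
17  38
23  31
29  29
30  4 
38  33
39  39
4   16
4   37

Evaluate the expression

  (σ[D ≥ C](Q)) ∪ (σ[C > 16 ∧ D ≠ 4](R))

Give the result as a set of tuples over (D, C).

{(1, 38), (10, 37), (17, 38), (23, 31), (29, 29), (30, 4), (33, 6), (34, 10), (38, 33), (39, 39), (7, 5)}

Selection D ≥ C: {(29, 29), (30, 4), (33, 6), (34, 10), (39, 39), (7, 5)}
Selection C > 16 ∧ D ≠ 4: {(1, 38), (10, 37), (17, 38), (23, 31), (29, 29), (38, 33), (39, 39)}
Union: {(29, 29), (30, 4), (33, 6), (34, 10), (39, 39), (7, 5)} with {(1, 38), (10, 37), (17, 38), (23, 31), (29, 29), (38, 33), (39, 39)} → {(1, 38), (10, 37), (17, 38), (23, 31), (29, 29), (30, 4), (33, 6), (34, 10), (38, 33), (39, 39), (7, 5)}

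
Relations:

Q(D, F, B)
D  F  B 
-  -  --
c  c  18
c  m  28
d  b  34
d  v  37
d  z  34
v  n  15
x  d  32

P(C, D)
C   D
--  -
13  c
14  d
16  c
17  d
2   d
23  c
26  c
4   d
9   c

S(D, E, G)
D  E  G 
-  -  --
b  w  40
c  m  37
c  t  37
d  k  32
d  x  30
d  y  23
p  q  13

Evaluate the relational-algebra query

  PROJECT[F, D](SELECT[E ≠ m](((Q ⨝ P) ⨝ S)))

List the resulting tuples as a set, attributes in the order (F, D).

Joining Q and P on D yields {(c, c, 18, 13), (c, c, 18, 16), (c, c, 18, 23), (c, c, 18, 26), (c, c, 18, 9), (c, m, 28, 13), (c, m, 28, 16), (c, m, 28, 23), (c, m, 28, 26), (c, m, 28, 9), (d, b, 34, 14), (d, b, 34, 17), (d, b, 34, 2), (d, b, 34, 4), (d, v, 37, 14), (d, v, 37, 17), (d, v, 37, 2), (d, v, 37, 4), (d, z, 34, 14), (d, z, 34, 17), (d, z, 34, 2), (d, z, 34, 4)}.
Joining (Q ⨝ P) and S on D yields {(c, c, 18, 13, m, 37), (c, c, 18, 13, t, 37), (c, c, 18, 16, m, 37), (c, c, 18, 16, t, 37), (c, c, 18, 23, m, 37), (c, c, 18, 23, t, 37), (c, c, 18, 26, m, 37), (c, c, 18, 26, t, 37), (c, c, 18, 9, m, 37), (c, c, 18, 9, t, 37), (c, m, 28, 13, m, 37), (c, m, 28, 13, t, 37), (c, m, 28, 16, m, 37), (c, m, 28, 16, t, 37), (c, m, 28, 23, m, 37), (c, m, 28, 23, t, 37), (c, m, 28, 26, m, 37), (c, m, 28, 26, t, 37), (c, m, 28, 9, m, 37), (c, m, 28, 9, t, 37), (d, b, 34, 14, k, 32), (d, b, 34, 14, x, 30), (d, b, 34, 14, y, 23), (d, b, 34, 17, k, 32), (d, b, 34, 17, x, 30), (d, b, 34, 17, y, 23), (d, b, 34, 2, k, 32), (d, b, 34, 2, x, 30), (d, b, 34, 2, y, 23), (d, b, 34, 4, k, 32), (d, b, 34, 4, x, 30), (d, b, 34, 4, y, 23), (d, v, 37, 14, k, 32), (d, v, 37, 14, x, 30), (d, v, 37, 14, y, 23), (d, v, 37, 17, k, 32), (d, v, 37, 17, x, 30), (d, v, 37, 17, y, 23), (d, v, 37, 2, k, 32), (d, v, 37, 2, x, 30), (d, v, 37, 2, y, 23), (d, v, 37, 4, k, 32), (d, v, 37, 4, x, 30), (d, v, 37, 4, y, 23), (d, z, 34, 14, k, 32), (d, z, 34, 14, x, 30), (d, z, 34, 14, y, 23), (d, z, 34, 17, k, 32), (d, z, 34, 17, x, 30), (d, z, 34, 17, y, 23), (d, z, 34, 2, k, 32), (d, z, 34, 2, x, 30), (d, z, 34, 2, y, 23), (d, z, 34, 4, k, 32), (d, z, 34, 4, x, 30), (d, z, 34, 4, y, 23)}.
Filtering on E ≠ m leaves {(c, c, 18, 13, t, 37), (c, c, 18, 16, t, 37), (c, c, 18, 23, t, 37), (c, c, 18, 26, t, 37), (c, c, 18, 9, t, 37), (c, m, 28, 13, t, 37), (c, m, 28, 16, t, 37), (c, m, 28, 23, t, 37), (c, m, 28, 26, t, 37), (c, m, 28, 9, t, 37), (d, b, 34, 14, k, 32), (d, b, 34, 14, x, 30), (d, b, 34, 14, y, 23), (d, b, 34, 17, k, 32), (d, b, 34, 17, x, 30), (d, b, 34, 17, y, 23), (d, b, 34, 2, k, 32), (d, b, 34, 2, x, 30), (d, b, 34, 2, y, 23), (d, b, 34, 4, k, 32), (d, b, 34, 4, x, 30), (d, b, 34, 4, y, 23), (d, v, 37, 14, k, 32), (d, v, 37, 14, x, 30), (d, v, 37, 14, y, 23), (d, v, 37, 17, k, 32), (d, v, 37, 17, x, 30), (d, v, 37, 17, y, 23), (d, v, 37, 2, k, 32), (d, v, 37, 2, x, 30), (d, v, 37, 2, y, 23), (d, v, 37, 4, k, 32), (d, v, 37, 4, x, 30), (d, v, 37, 4, y, 23), (d, z, 34, 14, k, 32), (d, z, 34, 14, x, 30), (d, z, 34, 14, y, 23), (d, z, 34, 17, k, 32), (d, z, 34, 17, x, 30), (d, z, 34, 17, y, 23), (d, z, 34, 2, k, 32), (d, z, 34, 2, x, 30), (d, z, 34, 2, y, 23), (d, z, 34, 4, k, 32), (d, z, 34, 4, x, 30), (d, z, 34, 4, y, 23)}.
Projecting to F, D (41 duplicate(s) eliminated): {(b, d), (c, c), (m, c), (v, d), (z, d)}

{(b, d), (c, c), (m, c), (v, d), (z, d)}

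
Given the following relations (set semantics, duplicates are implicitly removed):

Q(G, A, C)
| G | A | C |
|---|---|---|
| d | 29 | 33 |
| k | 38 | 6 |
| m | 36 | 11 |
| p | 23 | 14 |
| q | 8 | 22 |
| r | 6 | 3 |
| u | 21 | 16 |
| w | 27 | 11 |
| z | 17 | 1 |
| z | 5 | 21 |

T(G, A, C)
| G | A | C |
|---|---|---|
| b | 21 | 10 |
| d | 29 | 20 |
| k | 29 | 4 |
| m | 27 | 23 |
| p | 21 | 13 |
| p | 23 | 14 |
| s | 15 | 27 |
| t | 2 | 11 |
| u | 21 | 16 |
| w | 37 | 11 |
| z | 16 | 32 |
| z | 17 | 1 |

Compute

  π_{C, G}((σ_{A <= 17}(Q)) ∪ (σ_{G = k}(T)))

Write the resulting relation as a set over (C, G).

Selection A <= 17: {(q, 8, 22), (r, 6, 3), (z, 17, 1), (z, 5, 21)}
Selection G = k: {(k, 29, 4)}
Taking the union: {(k, 29, 4), (q, 8, 22), (r, 6, 3), (z, 17, 1), (z, 5, 21)}
Keep only column(s) C, G: {(1, z), (21, z), (22, q), (3, r), (4, k)}

{(1, z), (21, z), (22, q), (3, r), (4, k)}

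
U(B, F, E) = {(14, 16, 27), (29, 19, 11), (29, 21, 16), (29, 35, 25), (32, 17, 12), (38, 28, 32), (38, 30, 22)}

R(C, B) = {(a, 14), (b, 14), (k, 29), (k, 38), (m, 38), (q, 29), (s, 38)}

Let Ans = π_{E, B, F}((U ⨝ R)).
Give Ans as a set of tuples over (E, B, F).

Joining U and R on B yields {(14, 16, 27, a), (14, 16, 27, b), (29, 19, 11, k), (29, 19, 11, q), (29, 21, 16, k), (29, 21, 16, q), (29, 35, 25, k), (29, 35, 25, q), (38, 28, 32, k), (38, 28, 32, m), (38, 28, 32, s), (38, 30, 22, k), (38, 30, 22, m), (38, 30, 22, s)}.
π_{E, B, F} gives {(11, 29, 19), (16, 29, 21), (22, 38, 30), (25, 29, 35), (27, 14, 16), (32, 38, 28)} (8 duplicate(s) eliminated).

{(11, 29, 19), (16, 29, 21), (22, 38, 30), (25, 29, 35), (27, 14, 16), (32, 38, 28)}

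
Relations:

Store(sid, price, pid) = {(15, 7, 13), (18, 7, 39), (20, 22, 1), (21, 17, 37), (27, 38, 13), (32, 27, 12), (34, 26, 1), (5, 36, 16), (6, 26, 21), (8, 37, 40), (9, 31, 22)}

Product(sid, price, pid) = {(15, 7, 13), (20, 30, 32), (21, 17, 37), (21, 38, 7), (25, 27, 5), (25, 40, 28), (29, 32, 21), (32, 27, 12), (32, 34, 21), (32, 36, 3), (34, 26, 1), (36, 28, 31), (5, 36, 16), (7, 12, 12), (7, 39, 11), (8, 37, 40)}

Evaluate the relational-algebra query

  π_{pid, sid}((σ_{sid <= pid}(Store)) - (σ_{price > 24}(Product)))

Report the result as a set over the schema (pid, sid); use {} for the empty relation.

{(21, 6), (22, 9), (37, 21), (39, 18)}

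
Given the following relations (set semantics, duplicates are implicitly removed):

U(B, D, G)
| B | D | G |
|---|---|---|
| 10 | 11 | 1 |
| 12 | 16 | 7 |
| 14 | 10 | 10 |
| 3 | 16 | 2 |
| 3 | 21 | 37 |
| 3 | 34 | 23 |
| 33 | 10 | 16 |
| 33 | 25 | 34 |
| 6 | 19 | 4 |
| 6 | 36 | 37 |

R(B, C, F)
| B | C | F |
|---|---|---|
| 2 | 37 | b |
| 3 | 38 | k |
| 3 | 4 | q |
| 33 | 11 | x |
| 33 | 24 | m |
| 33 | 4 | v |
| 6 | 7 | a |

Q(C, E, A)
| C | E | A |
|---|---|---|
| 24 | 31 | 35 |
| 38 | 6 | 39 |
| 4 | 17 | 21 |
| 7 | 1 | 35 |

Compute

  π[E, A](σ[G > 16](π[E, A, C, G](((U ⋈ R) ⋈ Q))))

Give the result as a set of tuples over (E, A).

{(1, 35), (17, 21), (31, 35), (6, 39)}

Joining U and R on B yields {(3, 16, 2, 38, k), (3, 16, 2, 4, q), (3, 21, 37, 38, k), (3, 21, 37, 4, q), (3, 34, 23, 38, k), (3, 34, 23, 4, q), (33, 10, 16, 11, x), (33, 10, 16, 24, m), (33, 10, 16, 4, v), (33, 25, 34, 11, x), (33, 25, 34, 24, m), (33, 25, 34, 4, v), (6, 19, 4, 7, a), (6, 36, 37, 7, a)}.
Joining (U ⋈ R) and Q on C yields {(3, 16, 2, 38, k, 6, 39), (3, 16, 2, 4, q, 17, 21), (3, 21, 37, 38, k, 6, 39), (3, 21, 37, 4, q, 17, 21), (3, 34, 23, 38, k, 6, 39), (3, 34, 23, 4, q, 17, 21), (33, 10, 16, 24, m, 31, 35), (33, 10, 16, 4, v, 17, 21), (33, 25, 34, 24, m, 31, 35), (33, 25, 34, 4, v, 17, 21), (6, 19, 4, 7, a, 1, 35), (6, 36, 37, 7, a, 1, 35)}.
π_{E, A, C, G} gives {(1, 35, 7, 37), (1, 35, 7, 4), (17, 21, 4, 16), (17, 21, 4, 2), (17, 21, 4, 23), (17, 21, 4, 34), (17, 21, 4, 37), (31, 35, 24, 16), (31, 35, 24, 34), (6, 39, 38, 2), (6, 39, 38, 23), (6, 39, 38, 37)}.
Apply σ_{G > 16}; surviving tuples: {(1, 35, 7, 37), (17, 21, 4, 23), (17, 21, 4, 34), (17, 21, 4, 37), (31, 35, 24, 34), (6, 39, 38, 23), (6, 39, 38, 37)}
π_{E, A} gives {(1, 35), (17, 21), (31, 35), (6, 39)} (3 duplicate(s) eliminated).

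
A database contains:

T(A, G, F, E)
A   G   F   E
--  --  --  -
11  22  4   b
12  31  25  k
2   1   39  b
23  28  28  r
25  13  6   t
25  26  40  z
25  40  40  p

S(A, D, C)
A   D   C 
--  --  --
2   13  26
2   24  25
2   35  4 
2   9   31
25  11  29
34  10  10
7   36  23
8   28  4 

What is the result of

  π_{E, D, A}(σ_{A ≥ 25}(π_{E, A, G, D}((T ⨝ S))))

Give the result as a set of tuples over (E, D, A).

Joining T and S on A yields {(2, 1, 39, b, 13, 26), (2, 1, 39, b, 24, 25), (2, 1, 39, b, 35, 4), (2, 1, 39, b, 9, 31), (25, 13, 6, t, 11, 29), (25, 26, 40, z, 11, 29), (25, 40, 40, p, 11, 29)}.
π[E, A, G, D]: project onto (E, A, G, D) → {(b, 2, 1, 13), (b, 2, 1, 24), (b, 2, 1, 35), (b, 2, 1, 9), (p, 25, 40, 11), (t, 25, 13, 11), (z, 25, 26, 11)}
σ[A ≥ 25]: keep tuples satisfying A ≥ 25 → {(p, 25, 40, 11), (t, 25, 13, 11), (z, 25, 26, 11)}
π[E, D, A]: project onto (E, D, A) → {(p, 11, 25), (t, 11, 25), (z, 11, 25)}

{(p, 11, 25), (t, 11, 25), (z, 11, 25)}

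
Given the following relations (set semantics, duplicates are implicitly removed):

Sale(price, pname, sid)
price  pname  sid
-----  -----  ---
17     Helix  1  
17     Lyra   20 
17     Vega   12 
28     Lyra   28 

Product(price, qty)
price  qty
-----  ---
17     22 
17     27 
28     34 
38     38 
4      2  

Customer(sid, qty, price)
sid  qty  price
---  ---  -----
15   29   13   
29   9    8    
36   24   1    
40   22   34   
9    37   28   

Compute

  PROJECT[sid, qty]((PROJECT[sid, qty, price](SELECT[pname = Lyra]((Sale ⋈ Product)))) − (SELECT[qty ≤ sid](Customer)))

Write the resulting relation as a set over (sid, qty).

{(20, 22), (20, 27), (28, 34)}

Sale ⋈ Product (natural join on price): {(17, Helix, 1, 22), (17, Helix, 1, 27), (17, Lyra, 20, 22), (17, Lyra, 20, 27), (17, Vega, 12, 22), (17, Vega, 12, 27), (28, Lyra, 28, 34)}
Apply σ_{pname = Lyra}; surviving tuples: {(17, Lyra, 20, 22), (17, Lyra, 20, 27), (28, Lyra, 28, 34)}
π_{sid, qty, price} gives {(20, 22, 17), (20, 27, 17), (28, 34, 28)}.
Apply σ_{qty ≤ sid}; surviving tuples: {(29, 9, 8), (36, 24, 1), (40, 22, 34)}
Set difference of the two operands is {(20, 22, 17), (20, 27, 17), (28, 34, 28)}.
π_{sid, qty} gives {(20, 22), (20, 27), (28, 34)}.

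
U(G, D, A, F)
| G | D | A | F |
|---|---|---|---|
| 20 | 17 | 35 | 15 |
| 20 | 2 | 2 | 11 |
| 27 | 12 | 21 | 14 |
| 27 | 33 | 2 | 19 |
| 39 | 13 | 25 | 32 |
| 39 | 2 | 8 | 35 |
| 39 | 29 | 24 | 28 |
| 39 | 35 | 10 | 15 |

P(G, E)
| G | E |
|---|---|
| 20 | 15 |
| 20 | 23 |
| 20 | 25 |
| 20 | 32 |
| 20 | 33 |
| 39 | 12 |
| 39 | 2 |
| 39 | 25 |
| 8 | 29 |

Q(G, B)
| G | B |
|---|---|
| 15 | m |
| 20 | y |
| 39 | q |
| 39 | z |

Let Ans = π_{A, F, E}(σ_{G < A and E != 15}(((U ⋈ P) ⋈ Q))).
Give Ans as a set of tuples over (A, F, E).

{(35, 15, 23), (35, 15, 25), (35, 15, 32), (35, 15, 33)}

Natural join on G: {(20, 17, 35, 15, 15), (20, 17, 35, 15, 23), (20, 17, 35, 15, 25), (20, 17, 35, 15, 32), (20, 17, 35, 15, 33), (20, 2, 2, 11, 15), (20, 2, 2, 11, 23), (20, 2, 2, 11, 25), (20, 2, 2, 11, 32), (20, 2, 2, 11, 33), (39, 13, 25, 32, 12), (39, 13, 25, 32, 2), (39, 13, 25, 32, 25), (39, 2, 8, 35, 12), (39, 2, 8, 35, 2), (39, 2, 8, 35, 25), (39, 29, 24, 28, 12), (39, 29, 24, 28, 2), (39, 29, 24, 28, 25), (39, 35, 10, 15, 12), (39, 35, 10, 15, 2), (39, 35, 10, 15, 25)}
Natural join on G: {(20, 17, 35, 15, 15, y), (20, 17, 35, 15, 23, y), (20, 17, 35, 15, 25, y), (20, 17, 35, 15, 32, y), (20, 17, 35, 15, 33, y), (20, 2, 2, 11, 15, y), (20, 2, 2, 11, 23, y), (20, 2, 2, 11, 25, y), (20, 2, 2, 11, 32, y), (20, 2, 2, 11, 33, y), (39, 13, 25, 32, 12, q), (39, 13, 25, 32, 12, z), (39, 13, 25, 32, 2, q), (39, 13, 25, 32, 2, z), (39, 13, 25, 32, 25, q), (39, 13, 25, 32, 25, z), (39, 2, 8, 35, 12, q), (39, 2, 8, 35, 12, z), (39, 2, 8, 35, 2, q), (39, 2, 8, 35, 2, z), (39, 2, 8, 35, 25, q), (39, 2, 8, 35, 25, z), (39, 29, 24, 28, 12, q), (39, 29, 24, 28, 12, z), (39, 29, 24, 28, 2, q), (39, 29, 24, 28, 2, z), (39, 29, 24, 28, 25, q), (39, 29, 24, 28, 25, z), (39, 35, 10, 15, 12, q), (39, 35, 10, 15, 12, z), (39, 35, 10, 15, 2, q), (39, 35, 10, 15, 2, z), (39, 35, 10, 15, 25, q), (39, 35, 10, 15, 25, z)}
σ[G < A and E != 15]: keep tuples satisfying G < A and E != 15 → {(20, 17, 35, 15, 23, y), (20, 17, 35, 15, 25, y), (20, 17, 35, 15, 32, y), (20, 17, 35, 15, 33, y)}
π_{A, F, E} gives {(35, 15, 23), (35, 15, 25), (35, 15, 32), (35, 15, 33)}.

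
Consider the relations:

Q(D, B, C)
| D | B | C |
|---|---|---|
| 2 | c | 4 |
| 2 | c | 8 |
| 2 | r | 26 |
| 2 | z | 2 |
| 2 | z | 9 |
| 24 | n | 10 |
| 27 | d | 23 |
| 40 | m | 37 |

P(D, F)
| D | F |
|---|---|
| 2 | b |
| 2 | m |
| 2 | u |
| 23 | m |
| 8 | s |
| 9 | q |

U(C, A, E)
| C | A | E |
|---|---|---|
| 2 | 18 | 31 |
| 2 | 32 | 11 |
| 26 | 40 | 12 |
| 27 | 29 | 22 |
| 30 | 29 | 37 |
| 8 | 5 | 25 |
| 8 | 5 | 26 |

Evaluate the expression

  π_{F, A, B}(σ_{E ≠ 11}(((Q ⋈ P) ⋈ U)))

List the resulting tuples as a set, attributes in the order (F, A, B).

{(b, 18, z), (b, 40, r), (b, 5, c), (m, 18, z), (m, 40, r), (m, 5, c), (u, 18, z), (u, 40, r), (u, 5, c)}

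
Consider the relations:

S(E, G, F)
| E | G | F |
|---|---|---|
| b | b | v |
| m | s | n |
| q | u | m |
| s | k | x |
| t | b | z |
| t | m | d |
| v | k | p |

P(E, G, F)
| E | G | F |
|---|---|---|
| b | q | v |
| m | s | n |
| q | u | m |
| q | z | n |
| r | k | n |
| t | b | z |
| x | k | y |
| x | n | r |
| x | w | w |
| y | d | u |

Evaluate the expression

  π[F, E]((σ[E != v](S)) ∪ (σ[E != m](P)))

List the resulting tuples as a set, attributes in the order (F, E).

{(d, t), (m, q), (n, m), (n, q), (n, r), (r, x), (u, y), (v, b), (w, x), (x, s), (y, x), (z, t)}

Apply σ_{E != v}; surviving tuples: {(b, b, v), (m, s, n), (q, u, m), (s, k, x), (t, b, z), (t, m, d)}
Apply σ_{E != m}; surviving tuples: {(b, q, v), (q, u, m), (q, z, n), (r, k, n), (t, b, z), (x, k, y), (x, n, r), (x, w, w), (y, d, u)}
Taking the union: {(b, b, v), (b, q, v), (m, s, n), (q, u, m), (q, z, n), (r, k, n), (s, k, x), (t, b, z), (t, m, d), (x, k, y), (x, n, r), (x, w, w), (y, d, u)}
π_{F, E} gives {(d, t), (m, q), (n, m), (n, q), (n, r), (r, x), (u, y), (v, b), (w, x), (x, s), (y, x), (z, t)} (1 duplicate(s) eliminated).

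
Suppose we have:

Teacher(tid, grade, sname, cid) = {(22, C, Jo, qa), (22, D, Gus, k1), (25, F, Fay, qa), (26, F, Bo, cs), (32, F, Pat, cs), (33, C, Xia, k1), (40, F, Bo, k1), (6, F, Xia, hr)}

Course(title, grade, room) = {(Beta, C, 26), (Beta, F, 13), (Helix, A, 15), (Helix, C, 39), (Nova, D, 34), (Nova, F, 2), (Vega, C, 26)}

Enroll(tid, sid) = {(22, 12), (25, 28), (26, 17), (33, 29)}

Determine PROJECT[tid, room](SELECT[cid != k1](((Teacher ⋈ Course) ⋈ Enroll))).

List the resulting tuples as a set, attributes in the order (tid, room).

{(22, 26), (22, 39), (25, 13), (25, 2), (26, 13), (26, 2)}

Teacher ⋈ Course (natural join on grade): {(22, C, Jo, qa, Beta, 26), (22, C, Jo, qa, Helix, 39), (22, C, Jo, qa, Vega, 26), (22, D, Gus, k1, Nova, 34), (25, F, Fay, qa, Beta, 13), (25, F, Fay, qa, Nova, 2), (26, F, Bo, cs, Beta, 13), (26, F, Bo, cs, Nova, 2), (32, F, Pat, cs, Beta, 13), (32, F, Pat, cs, Nova, 2), (33, C, Xia, k1, Beta, 26), (33, C, Xia, k1, Helix, 39), (33, C, Xia, k1, Vega, 26), (40, F, Bo, k1, Beta, 13), (40, F, Bo, k1, Nova, 2), (6, F, Xia, hr, Beta, 13), (6, F, Xia, hr, Nova, 2)}
(Teacher ⋈ Course) ⋈ Enroll (natural join on tid): {(22, C, Jo, qa, Beta, 26, 12), (22, C, Jo, qa, Helix, 39, 12), (22, C, Jo, qa, Vega, 26, 12), (22, D, Gus, k1, Nova, 34, 12), (25, F, Fay, qa, Beta, 13, 28), (25, F, Fay, qa, Nova, 2, 28), (26, F, Bo, cs, Beta, 13, 17), (26, F, Bo, cs, Nova, 2, 17), (33, C, Xia, k1, Beta, 26, 29), (33, C, Xia, k1, Helix, 39, 29), (33, C, Xia, k1, Vega, 26, 29)}
Selection cid != k1: {(22, C, Jo, qa, Beta, 26, 12), (22, C, Jo, qa, Helix, 39, 12), (22, C, Jo, qa, Vega, 26, 12), (25, F, Fay, qa, Beta, 13, 28), (25, F, Fay, qa, Nova, 2, 28), (26, F, Bo, cs, Beta, 13, 17), (26, F, Bo, cs, Nova, 2, 17)}
π_{tid, room} gives {(22, 26), (22, 39), (25, 13), (25, 2), (26, 13), (26, 2)} (1 duplicate(s) eliminated).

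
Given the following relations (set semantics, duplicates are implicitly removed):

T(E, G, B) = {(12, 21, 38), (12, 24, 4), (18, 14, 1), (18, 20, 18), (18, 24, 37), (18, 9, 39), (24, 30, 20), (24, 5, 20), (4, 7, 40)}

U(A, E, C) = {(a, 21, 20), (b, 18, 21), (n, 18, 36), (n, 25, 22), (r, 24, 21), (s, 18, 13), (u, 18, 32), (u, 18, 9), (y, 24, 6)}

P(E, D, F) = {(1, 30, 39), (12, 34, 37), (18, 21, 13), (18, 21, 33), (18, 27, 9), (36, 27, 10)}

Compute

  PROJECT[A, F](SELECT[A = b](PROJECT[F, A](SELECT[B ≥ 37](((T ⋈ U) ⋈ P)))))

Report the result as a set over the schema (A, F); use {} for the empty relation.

{(b, 13), (b, 33), (b, 9)}

Natural join on E: {(18, 14, 1, b, 21), (18, 14, 1, n, 36), (18, 14, 1, s, 13), (18, 14, 1, u, 32), (18, 14, 1, u, 9), (18, 20, 18, b, 21), (18, 20, 18, n, 36), (18, 20, 18, s, 13), (18, 20, 18, u, 32), (18, 20, 18, u, 9), (18, 24, 37, b, 21), (18, 24, 37, n, 36), (18, 24, 37, s, 13), (18, 24, 37, u, 32), (18, 24, 37, u, 9), (18, 9, 39, b, 21), (18, 9, 39, n, 36), (18, 9, 39, s, 13), (18, 9, 39, u, 32), (18, 9, 39, u, 9), (24, 30, 20, r, 21), (24, 30, 20, y, 6), (24, 5, 20, r, 21), (24, 5, 20, y, 6)}
Natural join on E: {(18, 14, 1, b, 21, 21, 13), (18, 14, 1, b, 21, 21, 33), (18, 14, 1, b, 21, 27, 9), (18, 14, 1, n, 36, 21, 13), (18, 14, 1, n, 36, 21, 33), (18, 14, 1, n, 36, 27, 9), (18, 14, 1, s, 13, 21, 13), (18, 14, 1, s, 13, 21, 33), (18, 14, 1, s, 13, 27, 9), (18, 14, 1, u, 32, 21, 13), (18, 14, 1, u, 32, 21, 33), (18, 14, 1, u, 32, 27, 9), (18, 14, 1, u, 9, 21, 13), (18, 14, 1, u, 9, 21, 33), (18, 14, 1, u, 9, 27, 9), (18, 20, 18, b, 21, 21, 13), (18, 20, 18, b, 21, 21, 33), (18, 20, 18, b, 21, 27, 9), (18, 20, 18, n, 36, 21, 13), (18, 20, 18, n, 36, 21, 33), (18, 20, 18, n, 36, 27, 9), (18, 20, 18, s, 13, 21, 13), (18, 20, 18, s, 13, 21, 33), (18, 20, 18, s, 13, 27, 9), (18, 20, 18, u, 32, 21, 13), (18, 20, 18, u, 32, 21, 33), (18, 20, 18, u, 32, 27, 9), (18, 20, 18, u, 9, 21, 13), (18, 20, 18, u, 9, 21, 33), (18, 20, 18, u, 9, 27, 9), (18, 24, 37, b, 21, 21, 13), (18, 24, 37, b, 21, 21, 33), (18, 24, 37, b, 21, 27, 9), (18, 24, 37, n, 36, 21, 13), (18, 24, 37, n, 36, 21, 33), (18, 24, 37, n, 36, 27, 9), (18, 24, 37, s, 13, 21, 13), (18, 24, 37, s, 13, 21, 33), (18, 24, 37, s, 13, 27, 9), (18, 24, 37, u, 32, 21, 13), (18, 24, 37, u, 32, 21, 33), (18, 24, 37, u, 32, 27, 9), (18, 24, 37, u, 9, 21, 13), (18, 24, 37, u, 9, 21, 33), (18, 24, 37, u, 9, 27, 9), (18, 9, 39, b, 21, 21, 13), (18, 9, 39, b, 21, 21, 33), (18, 9, 39, b, 21, 27, 9), (18, 9, 39, n, 36, 21, 13), (18, 9, 39, n, 36, 21, 33), (18, 9, 39, n, 36, 27, 9), (18, 9, 39, s, 13, 21, 13), (18, 9, 39, s, 13, 21, 33), (18, 9, 39, s, 13, 27, 9), (18, 9, 39, u, 32, 21, 13), (18, 9, 39, u, 32, 21, 33), (18, 9, 39, u, 32, 27, 9), (18, 9, 39, u, 9, 21, 13), (18, 9, 39, u, 9, 21, 33), (18, 9, 39, u, 9, 27, 9)}
Filtering on B ≥ 37 leaves {(18, 24, 37, b, 21, 21, 13), (18, 24, 37, b, 21, 21, 33), (18, 24, 37, b, 21, 27, 9), (18, 24, 37, n, 36, 21, 13), (18, 24, 37, n, 36, 21, 33), (18, 24, 37, n, 36, 27, 9), (18, 24, 37, s, 13, 21, 13), (18, 24, 37, s, 13, 21, 33), (18, 24, 37, s, 13, 27, 9), (18, 24, 37, u, 32, 21, 13), (18, 24, 37, u, 32, 21, 33), (18, 24, 37, u, 32, 27, 9), (18, 24, 37, u, 9, 21, 13), (18, 24, 37, u, 9, 21, 33), (18, 24, 37, u, 9, 27, 9), (18, 9, 39, b, 21, 21, 13), (18, 9, 39, b, 21, 21, 33), (18, 9, 39, b, 21, 27, 9), (18, 9, 39, n, 36, 21, 13), (18, 9, 39, n, 36, 21, 33), (18, 9, 39, n, 36, 27, 9), (18, 9, 39, s, 13, 21, 13), (18, 9, 39, s, 13, 21, 33), (18, 9, 39, s, 13, 27, 9), (18, 9, 39, u, 32, 21, 13), (18, 9, 39, u, 32, 21, 33), (18, 9, 39, u, 32, 27, 9), (18, 9, 39, u, 9, 21, 13), (18, 9, 39, u, 9, 21, 33), (18, 9, 39, u, 9, 27, 9)}.
π_{F, A} gives {(13, b), (13, n), (13, s), (13, u), (33, b), (33, n), (33, s), (33, u), (9, b), (9, n), (9, s), (9, u)} (18 duplicate(s) eliminated).
Filtering on A = b leaves {(13, b), (33, b), (9, b)}.
π_{A, F} gives {(b, 13), (b, 33), (b, 9)}.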